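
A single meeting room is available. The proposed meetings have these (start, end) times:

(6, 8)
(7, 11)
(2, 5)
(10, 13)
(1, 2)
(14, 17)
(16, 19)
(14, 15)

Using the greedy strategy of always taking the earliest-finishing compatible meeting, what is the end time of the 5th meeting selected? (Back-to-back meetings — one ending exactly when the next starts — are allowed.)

15

By end time: (1,2), (2,5), (6,8), (7,11), (10,13), (14,15), (14,17), (16,19).
Pick (1,2); next start ≥ 2 → (2,5); next start ≥ 5 → (6,8); next start ≥ 8 → (10,13); next start ≥ 13 → (14,15); next start ≥ 15 → (16,19).
Selected: (1,2) (2,5) (6,8) (10,13) (14,15) (16,19)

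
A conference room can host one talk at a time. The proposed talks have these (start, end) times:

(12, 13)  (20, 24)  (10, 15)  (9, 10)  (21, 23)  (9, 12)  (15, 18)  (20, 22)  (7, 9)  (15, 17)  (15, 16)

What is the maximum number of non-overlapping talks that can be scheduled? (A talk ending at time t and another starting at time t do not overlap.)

Order by finish time; keep every interval that doesn't clash with the previous kept one.
By end time: (7,9), (9,10), (9,12), (12,13), (10,15), (15,16), (15,17), (15,18), (20,22), (21,23), (20,24).
Pick (7,9); next start ≥ 9 → (9,10); next start ≥ 10 → (12,13); next start ≥ 13 → (15,16); next start ≥ 16 → (20,22).
Selected 5 talks.

5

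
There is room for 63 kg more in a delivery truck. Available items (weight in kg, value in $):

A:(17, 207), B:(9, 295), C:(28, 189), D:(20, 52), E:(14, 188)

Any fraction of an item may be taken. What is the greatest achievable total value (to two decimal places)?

Order: B (295/9=32.78) > E (188/14=13.43) > A (207/17=12.18) > C (189/28=6.75) > D (52/20=2.60)
Fill: take B (9 @ 295) → take E (14 @ 188) → take A (17 @ 207) → take 23/28 of C → 155.25; 63/63 used.
Total value = 845.25

845.25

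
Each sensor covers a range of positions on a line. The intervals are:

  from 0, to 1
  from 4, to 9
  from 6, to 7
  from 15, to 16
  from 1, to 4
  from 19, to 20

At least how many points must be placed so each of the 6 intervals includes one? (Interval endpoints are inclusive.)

4

Sort by right endpoint; whenever an interval is uncovered, place a point at its right end.
Sorted: [0,1] [1,4] [6,7] [4,9] [15,16] [19,20]
{[0,1],[1,4]} hit by 1; {[6,7],[4,9]} hit by 7; {[15,16]} hit by 16; {[19,20]} hit by 20.
Points: 1, 7, 16, 20 (4 total).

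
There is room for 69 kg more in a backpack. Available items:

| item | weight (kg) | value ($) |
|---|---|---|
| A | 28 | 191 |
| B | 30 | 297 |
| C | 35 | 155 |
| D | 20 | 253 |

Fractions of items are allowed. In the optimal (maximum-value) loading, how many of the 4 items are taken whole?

Greedy by value/weight ratio, highest first.
Order: D (253/20=12.65) > B (297/30=9.90) > A (191/28=6.82) > C (155/35=4.43)
Fill: take D (20 @ 253) → take B (30 @ 297) → take 19/28 of A → 129.61; 69/69 used.
2 item(s) taken whole; one partial (take 19/28 of A).

2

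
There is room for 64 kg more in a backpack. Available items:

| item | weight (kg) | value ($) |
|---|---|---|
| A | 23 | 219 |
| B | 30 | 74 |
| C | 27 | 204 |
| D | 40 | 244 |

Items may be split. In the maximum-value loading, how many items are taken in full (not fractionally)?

2

Greedy by value/weight ratio, highest first.
Order: A (219/23=9.52) > C (204/27=7.56) > D (244/40=6.10) > B (74/30=2.47)
Fill: take A (23 @ 219) → take C (27 @ 204) → take 14/40 of D → 85.40; 64/64 used.
2 item(s) taken whole; one partial (take 14/40 of D).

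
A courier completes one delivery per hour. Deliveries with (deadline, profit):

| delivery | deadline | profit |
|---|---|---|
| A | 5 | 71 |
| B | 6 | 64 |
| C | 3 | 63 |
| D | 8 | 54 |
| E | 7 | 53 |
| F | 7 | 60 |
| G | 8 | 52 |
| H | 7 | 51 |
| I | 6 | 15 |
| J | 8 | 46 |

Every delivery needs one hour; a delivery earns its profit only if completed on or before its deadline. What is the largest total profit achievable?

Take jobs in profit order; each goes to the latest open slot no later than its deadline.
By profit: A(d5,71), B(d6,64), C(d3,63), F(d7,60), D(d8,54), E(d7,53), G(d8,52), H(d7,51), J(d8,46), I(d6,15)
A→slot 5; B→slot 6; C→slot 3; F→slot 7; D→slot 8; E→slot 4; G→slot 2; H→slot 1; J skipped; I skipped.
Profit = 51 + 52 + 63 + 53 + 71 + 64 + 60 + 54 = 468

468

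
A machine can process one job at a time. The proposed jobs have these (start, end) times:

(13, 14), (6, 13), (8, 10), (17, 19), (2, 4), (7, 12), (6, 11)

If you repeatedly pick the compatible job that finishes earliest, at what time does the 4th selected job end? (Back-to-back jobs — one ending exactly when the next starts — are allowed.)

19

Order by finish time; keep every interval that doesn't clash with the previous kept one.
By end time: (2,4), (8,10), (6,11), (7,12), (6,13), (13,14), (17,19).
Pick (2,4); next start ≥ 4 → (8,10); next start ≥ 10 → (13,14); next start ≥ 14 → (17,19).
Selected: (2,4) (8,10) (13,14) (17,19)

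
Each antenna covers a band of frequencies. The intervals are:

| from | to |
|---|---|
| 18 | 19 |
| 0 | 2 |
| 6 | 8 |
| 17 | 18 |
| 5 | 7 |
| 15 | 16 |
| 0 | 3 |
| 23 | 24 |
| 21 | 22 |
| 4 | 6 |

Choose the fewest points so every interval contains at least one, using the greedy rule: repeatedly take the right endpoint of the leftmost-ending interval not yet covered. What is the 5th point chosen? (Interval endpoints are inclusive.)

Sort by right endpoint; whenever an interval is uncovered, place a point at its right end.
By right end: [0,2]  [0,3]  [4,6]  [5,7]  [6,8]  [15,16]  [17,18]  [18,19]  [21,22]  [23,24]
[0,2] uncovered → point at 2; [4,6] uncovered → point at 6; [15,16] uncovered → point at 16; [17,18] uncovered → point at 18; [21,22] uncovered → point at 22; [23,24] uncovered → point at 24.
Points: 2, 6, 16, 18, 22, 24 (6 total).

22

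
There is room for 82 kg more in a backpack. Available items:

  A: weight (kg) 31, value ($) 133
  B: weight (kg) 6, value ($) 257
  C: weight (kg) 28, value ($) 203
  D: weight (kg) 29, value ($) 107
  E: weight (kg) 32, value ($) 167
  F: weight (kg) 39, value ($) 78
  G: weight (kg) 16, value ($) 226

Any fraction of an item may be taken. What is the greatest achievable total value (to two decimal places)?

853.00

Order: B (257/6=42.83) > G (226/16=14.12) > C (203/28=7.25) > E (167/32=5.22) > A (133/31=4.29) > D (107/29=3.69) > F (78/39=2.00)
Fill: take B (6 @ 257) → take G (16 @ 226) → take C (28 @ 203) → take E (32 @ 167); 82/82 used.
Total value = 853.00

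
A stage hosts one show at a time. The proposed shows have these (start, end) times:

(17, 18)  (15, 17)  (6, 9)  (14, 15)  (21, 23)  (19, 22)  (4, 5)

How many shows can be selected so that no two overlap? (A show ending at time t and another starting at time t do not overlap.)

Order by finish time; keep every interval that doesn't clash with the previous kept one.
By end time: (4,5), (6,9), (14,15), (15,17), (17,18), (19,22), (21,23).
Pick (4,5); next start ≥ 5 → (6,9); next start ≥ 9 → (14,15); next start ≥ 15 → (15,17); next start ≥ 17 → (17,18); next start ≥ 18 → (19,22).
Selected 6 shows.

6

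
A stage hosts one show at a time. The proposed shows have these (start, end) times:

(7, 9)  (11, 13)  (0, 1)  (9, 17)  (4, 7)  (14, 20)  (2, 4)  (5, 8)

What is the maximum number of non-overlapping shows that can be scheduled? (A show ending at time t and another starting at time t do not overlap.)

6

Greedy by earliest finish: after sorting by end time, pick each interval compatible with the last pick.
By end time: (0,1), (2,4), (4,7), (5,8), (7,9), (11,13), (9,17), (14,20).
Pick (0,1); next start ≥ 1 → (2,4); next start ≥ 4 → (4,7); next start ≥ 7 → (7,9); next start ≥ 9 → (11,13); next start ≥ 13 → (14,20).
Selected 6 shows.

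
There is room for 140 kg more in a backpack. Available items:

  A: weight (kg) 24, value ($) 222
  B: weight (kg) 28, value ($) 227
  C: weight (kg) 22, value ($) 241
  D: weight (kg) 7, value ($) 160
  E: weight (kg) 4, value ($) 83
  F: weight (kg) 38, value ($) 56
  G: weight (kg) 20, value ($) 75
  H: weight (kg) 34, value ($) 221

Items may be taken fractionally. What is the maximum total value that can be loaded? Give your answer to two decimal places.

1230.47

Sort by value per unit weight and fill in that order.
Order: D (160/7=22.86) > E (83/4=20.75) > C (241/22=10.95) > A (222/24=9.25) > B (227/28=8.11) > H (221/34=6.50) > G (75/20=3.75) > F (56/38=1.47)
Fill: take D (7 @ 160) → take E (4 @ 83) → take C (22 @ 241) → take A (24 @ 222) → take B (28 @ 227) → take H (34 @ 221) → take G (20 @ 75) → take 1/38 of F → 1.47; 140/140 used.
Total value = 1230.47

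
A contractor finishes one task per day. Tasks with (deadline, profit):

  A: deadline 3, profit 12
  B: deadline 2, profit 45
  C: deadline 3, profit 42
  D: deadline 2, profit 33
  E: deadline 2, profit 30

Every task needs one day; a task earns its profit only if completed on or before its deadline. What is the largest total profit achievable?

By profit: B(d2,45), C(d3,42), D(d2,33), E(d2,30), A(d3,12)
B→slot 2; C→slot 3; D→slot 1; E skipped; A skipped.
Profit = 33 + 45 + 42 = 120

120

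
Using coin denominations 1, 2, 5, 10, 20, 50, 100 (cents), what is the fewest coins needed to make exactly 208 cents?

Use the largest denomination that fits, subtract, and repeat.
208 − 2×100→8 − 1×5→3 − 1×2→1 − 1×1→0
Total coins = 2 + 1 + 1 + 1 = 5

5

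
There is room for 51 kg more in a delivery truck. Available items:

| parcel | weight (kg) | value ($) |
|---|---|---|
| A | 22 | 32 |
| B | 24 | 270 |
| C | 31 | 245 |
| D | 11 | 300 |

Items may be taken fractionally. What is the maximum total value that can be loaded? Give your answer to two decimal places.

696.45

Order: D (300/11=27.27) > B (270/24=11.25) > C (245/31=7.90) > A (32/22=1.45)
Fill: take D (11 @ 300) → take B (24 @ 270) → take 16/31 of C → 126.45; 51/51 used.
Total value = 696.45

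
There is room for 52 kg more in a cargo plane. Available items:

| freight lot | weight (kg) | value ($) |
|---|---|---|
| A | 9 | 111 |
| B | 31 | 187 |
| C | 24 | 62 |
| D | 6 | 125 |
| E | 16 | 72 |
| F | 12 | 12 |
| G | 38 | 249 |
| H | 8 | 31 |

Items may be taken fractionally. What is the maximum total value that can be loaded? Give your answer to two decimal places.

478.45

Greedy by value/weight ratio, highest first.
Order: D (125/6=20.83) > A (111/9=12.33) > G (249/38=6.55) > B (187/31=6.03) > E (72/16=4.50) > H (31/8=3.88) > C (62/24=2.58) > F (12/12=1.00)
Fill: take D (6 @ 125) → take A (9 @ 111) → take 37/38 of G → 242.45; 52/52 used.
Total value = 478.45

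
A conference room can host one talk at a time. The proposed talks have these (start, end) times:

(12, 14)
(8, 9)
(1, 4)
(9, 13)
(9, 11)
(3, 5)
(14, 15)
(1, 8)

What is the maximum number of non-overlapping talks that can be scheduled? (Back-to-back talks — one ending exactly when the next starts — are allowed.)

5

Order by finish time; keep every interval that doesn't clash with the previous kept one.
By end time: (1,4), (3,5), (1,8), (8,9), (9,11), (9,13), (12,14), (14,15).
Pick (1,4); next start ≥ 4 → (8,9); next start ≥ 9 → (9,11); next start ≥ 11 → (12,14); next start ≥ 14 → (14,15).
Selected 5 talks.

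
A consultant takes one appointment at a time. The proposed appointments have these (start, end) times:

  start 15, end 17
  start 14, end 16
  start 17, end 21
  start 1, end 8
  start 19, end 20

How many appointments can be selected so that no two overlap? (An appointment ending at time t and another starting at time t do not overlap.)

3

Sort by end time and greedily take each interval whose start is ≥ the last chosen end.
Sorted by end: (1,8)  (14,16)  (15,17)  (19,20)  (17,21)
take (1,8); take (14,16); skip (15,17); take (19,20).
Selected 3 appointments.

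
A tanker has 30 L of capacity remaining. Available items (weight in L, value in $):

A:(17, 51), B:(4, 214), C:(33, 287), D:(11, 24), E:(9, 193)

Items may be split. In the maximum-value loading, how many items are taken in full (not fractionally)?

2

Sort by value per unit weight and fill in that order.
Ratios (sorted): B 53.50, E 21.44, C 8.70, A 3.00, D 2.18
take B (4 @ 214); take E (9 @ 193); take 17/33 of C → 147.85. Capacity used 30/30.
2 item(s) taken whole; one partial (take 17/33 of C).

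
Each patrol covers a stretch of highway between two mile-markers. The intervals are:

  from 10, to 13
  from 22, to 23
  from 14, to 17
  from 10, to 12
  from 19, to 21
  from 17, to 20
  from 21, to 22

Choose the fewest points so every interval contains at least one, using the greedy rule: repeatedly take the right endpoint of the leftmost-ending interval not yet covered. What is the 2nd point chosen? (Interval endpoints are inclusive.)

Sorted: [10,12] [10,13] [14,17] [17,20] [19,21] [21,22] [22,23]
{[10,12],[10,13]} hit by 12; {[14,17],[17,20]} hit by 17; {[19,21],[21,22]} hit by 21; {[22,23]} hit by 23.
Points: 12, 17, 21, 23 (4 total).

17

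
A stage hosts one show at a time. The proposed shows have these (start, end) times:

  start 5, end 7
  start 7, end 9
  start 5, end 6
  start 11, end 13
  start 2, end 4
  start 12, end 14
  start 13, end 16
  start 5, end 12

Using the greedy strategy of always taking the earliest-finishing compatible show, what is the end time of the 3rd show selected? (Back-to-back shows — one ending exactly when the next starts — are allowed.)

9

Sort by end time and greedily take each interval whose start is ≥ the last chosen end.
Sorted by end: (2,4)  (5,6)  (5,7)  (7,9)  (5,12)  (11,13)  (12,14)  (13,16)
take (2,4); take (5,6); skip (5,7); take (7,9); take (11,13); take (13,16).
Selected: (2,4) (5,6) (7,9) (11,13) (13,16)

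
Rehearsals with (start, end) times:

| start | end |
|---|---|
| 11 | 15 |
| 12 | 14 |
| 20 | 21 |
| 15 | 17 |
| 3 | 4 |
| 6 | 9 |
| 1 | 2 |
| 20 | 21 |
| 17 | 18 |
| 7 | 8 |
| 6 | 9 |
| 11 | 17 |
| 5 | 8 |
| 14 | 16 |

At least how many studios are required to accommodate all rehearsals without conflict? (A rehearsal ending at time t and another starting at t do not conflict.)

4

Events (time:±→running): 1:+→1 2:-→0 3:+→1 4:-→0 5:+→1 6:+→2 6:+→3 7:+→4 … peak 4.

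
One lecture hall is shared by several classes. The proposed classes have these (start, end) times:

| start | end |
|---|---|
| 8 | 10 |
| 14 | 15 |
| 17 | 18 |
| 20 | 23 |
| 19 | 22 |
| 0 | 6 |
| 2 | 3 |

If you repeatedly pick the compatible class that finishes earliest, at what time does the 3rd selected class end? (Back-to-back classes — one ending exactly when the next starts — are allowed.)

15

Sort by end time and greedily take each interval whose start is ≥ the last chosen end.
By end time: (2,3), (0,6), (8,10), (14,15), (17,18), (19,22), (20,23).
Pick (2,3); next start ≥ 3 → (8,10); next start ≥ 10 → (14,15); next start ≥ 15 → (17,18); next start ≥ 18 → (19,22).
Selected: (2,3) (8,10) (14,15) (17,18) (19,22)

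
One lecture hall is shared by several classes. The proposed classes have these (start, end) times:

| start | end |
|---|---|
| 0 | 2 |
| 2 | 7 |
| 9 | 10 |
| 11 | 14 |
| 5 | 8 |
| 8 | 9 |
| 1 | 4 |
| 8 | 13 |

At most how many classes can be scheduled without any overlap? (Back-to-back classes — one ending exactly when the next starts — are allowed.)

By end time: (0,2), (1,4), (2,7), (5,8), (8,9), (9,10), (8,13), (11,14).
Pick (0,2); next start ≥ 2 → (2,7); next start ≥ 7 → (8,9); next start ≥ 9 → (9,10); next start ≥ 10 → (11,14).
Selected 5 classes.

5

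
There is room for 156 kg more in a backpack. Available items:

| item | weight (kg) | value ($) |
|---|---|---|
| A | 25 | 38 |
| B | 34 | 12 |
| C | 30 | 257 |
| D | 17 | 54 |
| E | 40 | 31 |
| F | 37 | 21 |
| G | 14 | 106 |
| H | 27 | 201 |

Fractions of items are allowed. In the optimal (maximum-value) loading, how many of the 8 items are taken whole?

Greedy by value/weight ratio, highest first.
Order: C (257/30=8.57) > G (106/14=7.57) > H (201/27=7.44) > D (54/17=3.18) > A (38/25=1.52) > E (31/40=0.78) > F (21/37=0.57) > B (12/34=0.35)
Fill: take C (30 @ 257) → take G (14 @ 106) → take H (27 @ 201) → take D (17 @ 54) → take A (25 @ 38) → take E (40 @ 31) → take 3/37 of F → 1.70; 156/156 used.
6 item(s) taken whole; one partial (take 3/37 of F).

6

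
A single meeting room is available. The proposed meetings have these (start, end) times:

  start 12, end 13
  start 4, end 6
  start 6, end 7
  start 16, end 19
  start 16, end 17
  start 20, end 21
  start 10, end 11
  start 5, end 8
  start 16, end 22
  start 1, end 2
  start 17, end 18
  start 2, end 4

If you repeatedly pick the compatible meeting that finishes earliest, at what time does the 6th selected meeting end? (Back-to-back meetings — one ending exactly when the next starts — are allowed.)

Sort by end time and greedily take each interval whose start is ≥ the last chosen end.
Sorted by end: (1,2)  (2,4)  (4,6)  (6,7)  (5,8)  (10,11)  (12,13)  (16,17)  (17,18)  (16,19)  (20,21)  (16,22)
take (1,2); take (2,4); take (4,6); take (6,7); take (10,11); take (12,13); take (16,17); take (17,18); skip (16,19); take (20,21).
Selected: (1,2) (2,4) (4,6) (6,7) (10,11) (12,13) (16,17) (17,18) (20,21)

13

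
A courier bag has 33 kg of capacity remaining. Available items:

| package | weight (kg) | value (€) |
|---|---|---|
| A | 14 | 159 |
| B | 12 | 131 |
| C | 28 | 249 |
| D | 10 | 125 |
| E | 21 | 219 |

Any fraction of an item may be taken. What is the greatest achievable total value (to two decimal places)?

382.25

Greedy by value/weight ratio, highest first.
Order: D (125/10=12.50) > A (159/14=11.36) > B (131/12=10.92) > E (219/21=10.43) > C (249/28=8.89)
Fill: take D (10 @ 125) → take A (14 @ 159) → take 9/12 of B → 98.25; 33/33 used.
Total value = 382.25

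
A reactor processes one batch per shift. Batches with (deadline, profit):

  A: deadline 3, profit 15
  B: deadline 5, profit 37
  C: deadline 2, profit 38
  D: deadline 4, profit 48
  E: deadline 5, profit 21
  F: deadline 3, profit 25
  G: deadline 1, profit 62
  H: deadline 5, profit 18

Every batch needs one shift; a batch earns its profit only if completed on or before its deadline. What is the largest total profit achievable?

Profit order: G=62 D=48 C=38 B=37 F=25 E=21 H=18 A=15
Assign: G→slot 1, D→slot 4, C→slot 2, B→slot 5, F→slot 3, E skipped, H skipped, A skipped.
Slots: [1:G] [2:C] [3:F] [4:D] [5:B]
Profit = 62 + 38 + 25 + 48 + 37 = 210

210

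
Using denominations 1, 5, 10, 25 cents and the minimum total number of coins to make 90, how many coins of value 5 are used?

90 − 3×25→15 − 1×10→5 − 1×5→0
Count of 5: 1

1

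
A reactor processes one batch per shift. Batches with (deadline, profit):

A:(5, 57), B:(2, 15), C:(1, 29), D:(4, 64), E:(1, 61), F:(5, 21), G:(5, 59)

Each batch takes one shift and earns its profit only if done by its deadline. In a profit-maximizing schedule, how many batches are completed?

Sort by profit descending; place each in the latest free slot ≤ its deadline.
Profit order: D=64 E=61 G=59 A=57 C=29 F=21 B=15
Assign: D→slot 4, E→slot 1, G→slot 5, A→slot 3, C skipped, F→slot 2, B skipped.
Slots: [1:E] [2:F] [3:A] [4:D] [5:G]
5 of 7 scheduled.

5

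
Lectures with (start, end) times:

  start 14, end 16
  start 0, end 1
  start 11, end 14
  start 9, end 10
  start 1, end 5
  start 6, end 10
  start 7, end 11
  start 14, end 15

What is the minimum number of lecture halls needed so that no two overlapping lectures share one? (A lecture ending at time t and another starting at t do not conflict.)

Count concurrent intervals with a sweep; the peak is the room count.
starts: [0, 1, 6, 7, 9, 11, 14, 14]
ends:   [1, 5, 10, 10, 11, 14, 15, 16]
s0→1 e1→0 s1→1 e5→0 s6→1 s7→2 s9→3  — peak 3.

3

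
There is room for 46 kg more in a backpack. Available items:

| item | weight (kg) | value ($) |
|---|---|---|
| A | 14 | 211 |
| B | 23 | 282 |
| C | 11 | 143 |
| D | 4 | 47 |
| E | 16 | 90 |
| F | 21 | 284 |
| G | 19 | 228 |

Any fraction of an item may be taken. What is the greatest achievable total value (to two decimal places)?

638.00

Greedy by value/weight ratio, highest first.
Ratios (sorted): A 15.07, F 13.52, C 13.00, B 12.26, G 12.00, D 11.75, E 5.62
take A (14 @ 211); take F (21 @ 284); take C (11 @ 143). Capacity used 46/46.
Total value = 638.00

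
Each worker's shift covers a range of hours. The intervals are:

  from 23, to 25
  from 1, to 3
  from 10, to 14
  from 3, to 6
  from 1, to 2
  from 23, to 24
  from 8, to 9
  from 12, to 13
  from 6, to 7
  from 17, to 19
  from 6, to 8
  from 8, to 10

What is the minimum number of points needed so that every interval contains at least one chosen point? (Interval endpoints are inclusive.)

6

Process intervals by earliest right end; each time one isn't hit yet, stab at its right endpoint.
Sorted: [1,2] [1,3] [3,6] [6,7] [6,8] [8,9] [8,10] [12,13] [10,14] [17,19] [23,24] [23,25]
{[1,2],[1,3]} hit by 2; {[3,6],[6,7],[6,8]} hit by 6; {[8,9],[8,10]} hit by 9; {[12,13],[10,14]} hit by 13; {[17,19]} hit by 19; {[23,24],[23,25]} hit by 24.
Points: 2, 6, 9, 13, 19, 24 (6 total).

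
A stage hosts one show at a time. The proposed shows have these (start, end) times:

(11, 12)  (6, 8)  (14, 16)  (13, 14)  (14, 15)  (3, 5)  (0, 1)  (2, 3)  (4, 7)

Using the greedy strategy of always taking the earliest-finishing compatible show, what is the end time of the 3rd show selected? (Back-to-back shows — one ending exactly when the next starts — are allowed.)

5

Sort by end time and greedily take each interval whose start is ≥ the last chosen end.
By end time: (0,1), (2,3), (3,5), (4,7), (6,8), (11,12), (13,14), (14,15), (14,16).
Pick (0,1); next start ≥ 1 → (2,3); next start ≥ 3 → (3,5); next start ≥ 5 → (6,8); next start ≥ 8 → (11,12); next start ≥ 12 → (13,14); next start ≥ 14 → (14,15).
Selected: (0,1) (2,3) (3,5) (6,8) (11,12) (13,14) (14,15)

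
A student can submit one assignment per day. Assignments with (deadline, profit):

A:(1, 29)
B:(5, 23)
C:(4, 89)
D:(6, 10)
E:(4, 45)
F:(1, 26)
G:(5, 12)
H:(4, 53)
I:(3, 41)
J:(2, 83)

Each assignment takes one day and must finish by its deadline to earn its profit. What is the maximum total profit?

303

Sort by profit descending; place each in the latest free slot ≤ its deadline.
By profit: C(d4,89), J(d2,83), H(d4,53), E(d4,45), I(d3,41), A(d1,29), F(d1,26), B(d5,23), G(d5,12), D(d6,10)
C→slot 4; J→slot 2; H→slot 3; E→slot 1; I skipped; A skipped; F skipped; B→slot 5; G skipped; D→slot 6.
Profit = 45 + 83 + 53 + 89 + 23 + 10 = 303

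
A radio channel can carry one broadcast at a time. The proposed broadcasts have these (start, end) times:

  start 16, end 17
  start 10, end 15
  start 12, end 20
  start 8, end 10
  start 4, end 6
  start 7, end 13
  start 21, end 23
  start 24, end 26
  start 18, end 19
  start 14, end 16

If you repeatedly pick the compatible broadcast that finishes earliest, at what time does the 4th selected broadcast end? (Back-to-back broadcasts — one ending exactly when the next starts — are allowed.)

17

Sort by end time and greedily take each interval whose start is ≥ the last chosen end.
Sorted by end: (4,6)  (8,10)  (7,13)  (10,15)  (14,16)  (16,17)  (18,19)  (12,20)  (21,23)  (24,26)
take (4,6); take (8,10); skip (7,13); take (10,15); take (16,17); take (18,19); take (21,23); take (24,26).
Selected: (4,6) (8,10) (10,15) (16,17) (18,19) (21,23) (24,26)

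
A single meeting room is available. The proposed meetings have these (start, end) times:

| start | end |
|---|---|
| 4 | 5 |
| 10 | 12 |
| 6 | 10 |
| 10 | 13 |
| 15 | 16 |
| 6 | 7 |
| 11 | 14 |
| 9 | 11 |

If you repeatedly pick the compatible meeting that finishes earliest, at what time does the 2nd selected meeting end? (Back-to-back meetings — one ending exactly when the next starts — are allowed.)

Order by finish time; keep every interval that doesn't clash with the previous kept one.
By end time: (4,5), (6,7), (6,10), (9,11), (10,12), (10,13), (11,14), (15,16).
Pick (4,5); next start ≥ 5 → (6,7); next start ≥ 7 → (9,11); next start ≥ 11 → (11,14); next start ≥ 14 → (15,16).
Selected: (4,5) (6,7) (9,11) (11,14) (15,16)

7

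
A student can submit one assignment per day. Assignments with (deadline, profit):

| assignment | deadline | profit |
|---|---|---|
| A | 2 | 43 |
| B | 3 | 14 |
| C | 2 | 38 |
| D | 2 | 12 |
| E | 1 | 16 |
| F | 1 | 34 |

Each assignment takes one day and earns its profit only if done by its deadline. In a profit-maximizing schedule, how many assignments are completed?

Take jobs in profit order; each goes to the latest open slot no later than its deadline.
By profit: A(d2,43), C(d2,38), F(d1,34), E(d1,16), B(d3,14), D(d2,12)
A→slot 2; C→slot 1; F skipped; E skipped; B→slot 3; D skipped.
3 of 6 scheduled.

3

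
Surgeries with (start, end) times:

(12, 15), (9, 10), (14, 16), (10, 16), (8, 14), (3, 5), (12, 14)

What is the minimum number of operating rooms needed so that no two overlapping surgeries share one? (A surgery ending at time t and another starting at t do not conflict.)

4

The answer is the maximum number of intervals overlapping at any instant.
Events (time:±→running): 3:+→1 5:-→0 8:+→1 9:+→2 10:-→1 10:+→2 12:+→3 12:+→4 … peak 4.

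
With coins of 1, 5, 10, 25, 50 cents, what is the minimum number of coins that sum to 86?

4

86 = 1×50 + 1×25 + 1×10 + 1×1
Total coins = 1 + 1 + 1 + 1 = 4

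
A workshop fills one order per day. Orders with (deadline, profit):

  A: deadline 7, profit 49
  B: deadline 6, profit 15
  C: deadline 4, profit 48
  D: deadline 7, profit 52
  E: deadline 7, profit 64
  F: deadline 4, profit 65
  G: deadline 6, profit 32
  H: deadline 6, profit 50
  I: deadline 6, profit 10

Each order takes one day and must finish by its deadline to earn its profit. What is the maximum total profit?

360

Take jobs in profit order; each goes to the latest open slot no later than its deadline.
By profit: F(d4,65), E(d7,64), D(d7,52), H(d6,50), A(d7,49), C(d4,48), G(d6,32), B(d6,15), I(d6,10)
F→slot 4; E→slot 7; D→slot 6; H→slot 5; A→slot 3; C→slot 2; G→slot 1; B skipped; I skipped.
Profit = 32 + 48 + 49 + 65 + 50 + 52 + 64 = 360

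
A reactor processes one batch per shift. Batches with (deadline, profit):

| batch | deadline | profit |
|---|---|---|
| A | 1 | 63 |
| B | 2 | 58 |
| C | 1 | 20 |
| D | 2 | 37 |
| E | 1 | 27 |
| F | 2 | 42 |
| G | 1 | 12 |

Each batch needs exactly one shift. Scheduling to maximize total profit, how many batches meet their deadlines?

Sort by profit descending; place each in the latest free slot ≤ its deadline.
Profit order: A=63 B=58 F=42 D=37 E=27 C=20 G=12
Assign: A→slot 1, B→slot 2, F skipped, D skipped, E skipped, C skipped, G skipped.
Slots: [1:A] [2:B]
2 of 7 scheduled.

2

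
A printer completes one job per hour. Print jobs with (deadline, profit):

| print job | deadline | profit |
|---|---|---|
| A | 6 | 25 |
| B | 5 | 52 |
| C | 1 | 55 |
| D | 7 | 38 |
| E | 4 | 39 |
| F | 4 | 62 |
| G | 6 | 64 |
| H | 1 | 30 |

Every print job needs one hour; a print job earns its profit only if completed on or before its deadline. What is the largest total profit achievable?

335

Sort by profit descending; place each in the latest free slot ≤ its deadline.
Profit order: G=64 F=62 C=55 B=52 E=39 D=38 H=30 A=25
Assign: G→slot 6, F→slot 4, C→slot 1, B→slot 5, E→slot 3, D→slot 7, H skipped, A→slot 2.
Slots: [1:C] [2:A] [3:E] [4:F] [5:B] [6:G] [7:D]
Profit = 55 + 25 + 39 + 62 + 52 + 64 + 38 = 335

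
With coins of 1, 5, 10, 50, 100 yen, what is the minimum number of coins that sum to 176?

6

176 − 1×100→76 − 1×50→26 − 2×10→6 − 1×5→1 − 1×1→0
Total coins = 1 + 1 + 2 + 1 + 1 = 6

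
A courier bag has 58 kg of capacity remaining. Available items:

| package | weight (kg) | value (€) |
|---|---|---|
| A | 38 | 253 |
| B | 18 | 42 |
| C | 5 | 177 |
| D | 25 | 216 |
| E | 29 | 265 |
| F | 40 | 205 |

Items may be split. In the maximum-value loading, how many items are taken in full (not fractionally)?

Order: C (177/5=35.40) > E (265/29=9.14) > D (216/25=8.64) > A (253/38=6.66) > F (205/40=5.12) > B (42/18=2.33)
Fill: take C (5 @ 177) → take E (29 @ 265) → take 24/25 of D → 207.36; 58/58 used.
2 item(s) taken whole; one partial (take 24/25 of D).

2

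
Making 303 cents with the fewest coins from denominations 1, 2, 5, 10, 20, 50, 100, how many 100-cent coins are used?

Greedy: take as many of the largest coin as possible, then repeat with the remainder.
303 = 3×100 + 1×2 + 1×1
Count of 100: 3

3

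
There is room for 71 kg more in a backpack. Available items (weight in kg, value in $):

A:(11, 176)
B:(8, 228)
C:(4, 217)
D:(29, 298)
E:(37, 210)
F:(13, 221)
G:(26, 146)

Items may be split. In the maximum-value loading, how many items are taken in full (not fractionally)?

5

Sort by value per unit weight and fill in that order.
Ratios (sorted): C 54.25, B 28.50, F 17.00, A 16.00, D 10.28, E 5.68, G 5.62
take C (4 @ 217); take B (8 @ 228); take F (13 @ 221); take A (11 @ 176); take D (29 @ 298); take 6/37 of E → 34.05. Capacity used 71/71.
5 item(s) taken whole; one partial (take 6/37 of E).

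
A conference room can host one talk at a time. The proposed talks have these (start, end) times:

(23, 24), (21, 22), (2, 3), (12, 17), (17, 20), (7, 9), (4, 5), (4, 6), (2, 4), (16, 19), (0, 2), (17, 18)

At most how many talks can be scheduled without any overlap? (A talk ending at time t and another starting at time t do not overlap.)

8

Order by finish time; keep every interval that doesn't clash with the previous kept one.
By end time: (0,2), (2,3), (2,4), (4,5), (4,6), (7,9), (12,17), (17,18), (16,19), (17,20), (21,22), (23,24).
Pick (0,2); next start ≥ 2 → (2,3); next start ≥ 3 → (4,5); next start ≥ 5 → (7,9); next start ≥ 9 → (12,17); next start ≥ 17 → (17,18); next start ≥ 18 → (21,22); next start ≥ 22 → (23,24).
Selected 8 talks.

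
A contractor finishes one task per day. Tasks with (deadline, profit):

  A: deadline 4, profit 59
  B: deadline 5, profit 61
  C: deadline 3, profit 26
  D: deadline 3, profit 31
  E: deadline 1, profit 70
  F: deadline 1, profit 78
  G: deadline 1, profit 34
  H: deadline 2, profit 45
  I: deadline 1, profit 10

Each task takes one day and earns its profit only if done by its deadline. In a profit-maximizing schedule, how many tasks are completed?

Take jobs in profit order; each goes to the latest open slot no later than its deadline.
By profit: F(d1,78), E(d1,70), B(d5,61), A(d4,59), H(d2,45), G(d1,34), D(d3,31), C(d3,26), I(d1,10)
F→slot 1; E skipped; B→slot 5; A→slot 4; H→slot 2; G skipped; D→slot 3; C skipped; I skipped.
5 of 9 scheduled.

5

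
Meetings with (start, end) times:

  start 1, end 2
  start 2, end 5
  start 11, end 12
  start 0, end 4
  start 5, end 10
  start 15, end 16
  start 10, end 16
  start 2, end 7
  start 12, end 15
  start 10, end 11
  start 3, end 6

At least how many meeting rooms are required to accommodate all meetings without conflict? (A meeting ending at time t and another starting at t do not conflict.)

The answer is the maximum number of intervals overlapping at any instant.
Events (time:±→running): 0:+→1 1:+→2 2:-→1 2:+→2 2:+→3 3:+→4 … peak 4.

4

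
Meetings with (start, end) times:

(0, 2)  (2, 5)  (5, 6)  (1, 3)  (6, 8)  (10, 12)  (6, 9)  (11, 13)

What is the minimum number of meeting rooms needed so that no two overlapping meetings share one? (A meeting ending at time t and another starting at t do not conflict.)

2

Events (time:±→running): 0:+→1 1:+→2 … peak 2.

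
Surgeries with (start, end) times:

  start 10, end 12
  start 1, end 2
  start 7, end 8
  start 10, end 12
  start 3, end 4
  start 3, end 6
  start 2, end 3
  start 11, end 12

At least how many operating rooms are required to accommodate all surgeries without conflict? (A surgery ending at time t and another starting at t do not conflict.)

3

Count concurrent intervals with a sweep; the peak is the room count.
Events (time:±→running): 1:+→1 2:-→0 2:+→1 3:-→0 3:+→1 3:+→2 4:-→1 6:-→0 7:+→1 8:-→0 10:+→1 10:+→2 11:+→3 … peak 3.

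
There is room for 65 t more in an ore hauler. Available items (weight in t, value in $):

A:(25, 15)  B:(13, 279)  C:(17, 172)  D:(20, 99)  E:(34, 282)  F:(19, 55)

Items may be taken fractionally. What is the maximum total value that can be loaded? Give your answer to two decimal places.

Ratios (sorted): B 21.46, C 10.12, E 8.29, D 4.95, F 2.89, A 0.60
take B (13 @ 279); take C (17 @ 172); take E (34 @ 282); take 1/20 of D → 4.95. Capacity used 65/65.
Total value = 737.95

737.95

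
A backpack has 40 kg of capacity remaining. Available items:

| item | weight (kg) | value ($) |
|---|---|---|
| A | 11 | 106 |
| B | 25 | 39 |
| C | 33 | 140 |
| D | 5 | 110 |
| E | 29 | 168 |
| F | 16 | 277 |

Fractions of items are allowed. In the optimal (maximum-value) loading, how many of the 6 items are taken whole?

Ratios (sorted): D 22.00, F 17.31, A 9.64, E 5.79, C 4.24, B 1.56
take D (5 @ 110); take F (16 @ 277); take A (11 @ 106); take 8/29 of E → 46.34. Capacity used 40/40.
3 item(s) taken whole; one partial (take 8/29 of E).

3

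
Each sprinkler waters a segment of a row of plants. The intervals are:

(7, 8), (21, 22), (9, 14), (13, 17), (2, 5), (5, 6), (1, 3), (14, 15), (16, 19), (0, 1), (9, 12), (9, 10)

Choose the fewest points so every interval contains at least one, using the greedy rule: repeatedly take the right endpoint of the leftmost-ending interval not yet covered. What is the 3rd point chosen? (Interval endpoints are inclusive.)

8

Process intervals by earliest right end; each time one isn't hit yet, stab at its right endpoint.
By right end: [0,1]  [1,3]  [2,5]  [5,6]  [7,8]  [9,10]  [9,12]  [9,14]  [14,15]  [13,17]  [16,19]  [21,22]
[0,1] uncovered → point at 1; [2,5] uncovered → point at 5; [7,8] uncovered → point at 8; [9,10] uncovered → point at 10; [14,15] uncovered → point at 15; [16,19] uncovered → point at 19; [21,22] uncovered → point at 22.
Points: 1, 5, 8, 10, 15, 19, 22 (7 total).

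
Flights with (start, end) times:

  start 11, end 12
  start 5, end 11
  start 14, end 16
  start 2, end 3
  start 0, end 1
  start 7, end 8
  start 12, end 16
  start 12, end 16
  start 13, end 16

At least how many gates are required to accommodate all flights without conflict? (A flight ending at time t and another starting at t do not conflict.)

4

The answer is the maximum number of intervals overlapping at any instant.
Events (time:±→running): 0:+→1 1:-→0 2:+→1 3:-→0 5:+→1 7:+→2 8:-→1 11:-→0 11:+→1 12:-→0 12:+→1 12:+→2 13:+→3 14:+→4 … peak 4.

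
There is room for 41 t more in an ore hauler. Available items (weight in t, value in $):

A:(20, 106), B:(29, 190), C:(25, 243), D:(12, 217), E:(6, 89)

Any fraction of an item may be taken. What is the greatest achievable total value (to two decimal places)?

Greedy by value/weight ratio, highest first.
Order: D (217/12=18.08) > E (89/6=14.83) > C (243/25=9.72) > B (190/29=6.55) > A (106/20=5.30)
Fill: take D (12 @ 217) → take E (6 @ 89) → take 23/25 of C → 223.56; 41/41 used.
Total value = 529.56

529.56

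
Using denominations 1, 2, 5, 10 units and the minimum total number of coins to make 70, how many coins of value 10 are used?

7

70 = 7×10
Count of 10: 7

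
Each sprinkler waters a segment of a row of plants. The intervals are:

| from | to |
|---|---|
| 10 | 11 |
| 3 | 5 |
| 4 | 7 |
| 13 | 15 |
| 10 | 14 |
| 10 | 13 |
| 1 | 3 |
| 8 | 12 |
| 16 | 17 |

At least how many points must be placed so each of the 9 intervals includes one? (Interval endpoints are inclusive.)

5

Process intervals by earliest right end; each time one isn't hit yet, stab at its right endpoint.
Sorted: [1,3] [3,5] [4,7] [10,11] [8,12] [10,13] [10,14] [13,15] [16,17]
{[1,3],[3,5]} hit by 3; {[4,7]} hit by 7; {[10,11],[8,12],[10,13],[10,14]} hit by 11; {[13,15]} hit by 15; {[16,17]} hit by 17.
Points: 3, 7, 11, 15, 17 (5 total).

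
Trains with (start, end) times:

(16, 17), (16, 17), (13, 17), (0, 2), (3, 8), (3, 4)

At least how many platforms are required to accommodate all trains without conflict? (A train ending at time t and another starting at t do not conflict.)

The answer is the maximum number of intervals overlapping at any instant.
Events (time:±→running): 0:+→1 2:-→0 3:+→1 3:+→2 4:-→1 8:-→0 13:+→1 16:+→2 16:+→3 … peak 3.

3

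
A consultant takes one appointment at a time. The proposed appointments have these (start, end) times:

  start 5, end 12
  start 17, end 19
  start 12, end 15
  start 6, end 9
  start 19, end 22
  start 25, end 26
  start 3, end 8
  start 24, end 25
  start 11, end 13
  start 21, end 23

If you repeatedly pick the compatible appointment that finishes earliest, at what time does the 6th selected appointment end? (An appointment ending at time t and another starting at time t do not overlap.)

26

Order by finish time; keep every interval that doesn't clash with the previous kept one.
Sorted by end: (3,8)  (6,9)  (5,12)  (11,13)  (12,15)  (17,19)  (19,22)  (21,23)  (24,25)  (25,26)
take (3,8); skip (6,9); skip (5,12); take (11,13); skip (12,15); take (17,19); take (19,22); take (24,25); take (25,26).
Selected: (3,8) (11,13) (17,19) (19,22) (24,25) (25,26)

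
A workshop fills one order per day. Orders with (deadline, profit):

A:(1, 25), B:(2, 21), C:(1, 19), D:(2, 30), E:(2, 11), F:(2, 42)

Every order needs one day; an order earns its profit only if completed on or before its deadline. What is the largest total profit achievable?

By profit: F(d2,42), D(d2,30), A(d1,25), B(d2,21), C(d1,19), E(d2,11)
F→slot 2; D→slot 1; A skipped; B skipped; C skipped; E skipped.
Profit = 30 + 42 = 72

72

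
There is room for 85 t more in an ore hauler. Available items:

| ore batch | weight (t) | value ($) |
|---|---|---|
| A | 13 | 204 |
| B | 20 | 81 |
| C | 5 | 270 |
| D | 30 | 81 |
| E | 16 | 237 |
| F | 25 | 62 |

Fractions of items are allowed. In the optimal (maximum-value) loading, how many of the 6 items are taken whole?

Ratios (sorted): C 54.00, A 15.69, E 14.81, B 4.05, D 2.70, F 2.48
take C (5 @ 270); take A (13 @ 204); take E (16 @ 237); take B (20 @ 81); take D (30 @ 81); take 1/25 of F → 2.48. Capacity used 85/85.
5 item(s) taken whole; one partial (take 1/25 of F).

5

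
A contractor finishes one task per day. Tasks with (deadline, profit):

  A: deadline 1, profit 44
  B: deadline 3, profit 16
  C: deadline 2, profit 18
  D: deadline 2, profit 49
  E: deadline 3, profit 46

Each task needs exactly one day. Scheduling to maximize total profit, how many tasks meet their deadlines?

Take jobs in profit order; each goes to the latest open slot no later than its deadline.
By profit: D(d2,49), E(d3,46), A(d1,44), C(d2,18), B(d3,16)
D→slot 2; E→slot 3; A→slot 1; C skipped; B skipped.
3 of 5 scheduled.

3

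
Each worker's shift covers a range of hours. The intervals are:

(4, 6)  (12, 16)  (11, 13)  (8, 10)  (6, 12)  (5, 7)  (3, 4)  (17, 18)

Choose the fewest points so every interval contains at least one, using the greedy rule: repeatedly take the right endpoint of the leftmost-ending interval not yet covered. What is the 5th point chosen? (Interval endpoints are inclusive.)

18

By right end: [3,4]  [4,6]  [5,7]  [8,10]  [6,12]  [11,13]  [12,16]  [17,18]
[3,4] uncovered → point at 4; [5,7] uncovered → point at 7; [8,10] uncovered → point at 10; [11,13] uncovered → point at 13; [17,18] uncovered → point at 18.
Points: 4, 7, 10, 13, 18 (5 total).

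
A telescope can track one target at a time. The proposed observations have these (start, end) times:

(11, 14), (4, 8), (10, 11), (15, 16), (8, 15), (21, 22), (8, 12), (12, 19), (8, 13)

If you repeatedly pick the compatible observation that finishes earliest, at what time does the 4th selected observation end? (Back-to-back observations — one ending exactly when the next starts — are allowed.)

Sorted by end: (4,8)  (10,11)  (8,12)  (8,13)  (11,14)  (8,15)  (15,16)  (12,19)  (21,22)
take (4,8); take (10,11); take (11,14); take (15,16); skip (12,19); take (21,22).
Selected: (4,8) (10,11) (11,14) (15,16) (21,22)

16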